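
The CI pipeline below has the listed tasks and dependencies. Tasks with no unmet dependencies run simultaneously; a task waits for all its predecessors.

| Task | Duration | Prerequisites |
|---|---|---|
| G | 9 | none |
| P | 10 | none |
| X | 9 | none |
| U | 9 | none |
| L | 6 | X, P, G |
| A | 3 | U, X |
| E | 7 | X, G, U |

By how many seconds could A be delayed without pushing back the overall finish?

The longest chain is G→E = 9+7 = 16; overall finish 16 seconds.
Longest path through A: 12 seconds (earliest finish 12, latest finish 16).
Slack of A = 13 − 9 = 4 seconds.

4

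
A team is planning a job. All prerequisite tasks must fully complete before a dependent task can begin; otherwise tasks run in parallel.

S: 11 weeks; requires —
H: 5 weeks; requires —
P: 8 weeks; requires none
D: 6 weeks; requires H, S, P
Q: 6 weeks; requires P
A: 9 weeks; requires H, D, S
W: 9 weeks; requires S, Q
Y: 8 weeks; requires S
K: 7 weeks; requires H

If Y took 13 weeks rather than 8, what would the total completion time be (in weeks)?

26

The binding path is S→D→A = 11+6+9 = 26; finish at 26 weeks.
The longest path through Y is only 19 weeks, so Y has float 7.
That remains the longest chain; total 26 weeks.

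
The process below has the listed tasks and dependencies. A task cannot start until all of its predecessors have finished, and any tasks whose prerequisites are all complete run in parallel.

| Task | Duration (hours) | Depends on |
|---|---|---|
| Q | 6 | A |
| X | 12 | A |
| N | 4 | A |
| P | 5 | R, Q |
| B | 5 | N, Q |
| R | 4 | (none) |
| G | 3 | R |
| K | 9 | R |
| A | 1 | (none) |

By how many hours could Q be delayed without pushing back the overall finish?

1

Critical path: R→K = 4+9 = 13, so the finish is 13 hours.
Longest path through Q: 12 hours (earliest finish 7, latest finish 8).
Float = 13 − 12 = 1.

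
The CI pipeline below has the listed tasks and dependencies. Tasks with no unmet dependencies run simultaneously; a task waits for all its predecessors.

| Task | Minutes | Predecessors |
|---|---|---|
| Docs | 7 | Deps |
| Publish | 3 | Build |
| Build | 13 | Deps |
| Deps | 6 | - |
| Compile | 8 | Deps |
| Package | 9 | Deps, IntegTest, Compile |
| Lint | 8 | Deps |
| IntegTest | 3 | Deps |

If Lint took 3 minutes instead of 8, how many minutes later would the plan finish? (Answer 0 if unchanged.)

0

Critical path before the change: Deps→Compile→Package = 6+8+9 = 23 giving 23 minutes.
Lint is off the critical path — its longest chain is 14 minutes, giving 9 of slack.
The critical path is still Deps→Compile→Package; finish is now 23 minutes.
Change in finish: 23 − 23 = +0 minutes.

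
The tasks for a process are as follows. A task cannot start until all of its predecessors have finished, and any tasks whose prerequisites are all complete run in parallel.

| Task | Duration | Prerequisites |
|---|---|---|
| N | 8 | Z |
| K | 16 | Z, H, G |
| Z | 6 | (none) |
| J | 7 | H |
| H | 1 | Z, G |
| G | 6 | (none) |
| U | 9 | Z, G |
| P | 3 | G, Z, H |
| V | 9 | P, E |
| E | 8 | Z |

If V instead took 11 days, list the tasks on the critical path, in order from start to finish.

As given, the longest chain is Z→E→V = 6+8+9 = 23, so the finish is 23 days.
Since V is critical, the +2 change carries straight to that chain (now 25 days).
That remains the longest chain; total 25 days.

Z, E, V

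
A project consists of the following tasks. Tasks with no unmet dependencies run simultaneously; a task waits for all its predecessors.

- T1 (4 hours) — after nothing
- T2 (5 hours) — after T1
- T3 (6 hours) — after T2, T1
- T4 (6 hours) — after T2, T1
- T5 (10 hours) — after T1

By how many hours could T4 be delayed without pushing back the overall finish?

0

The longest chain is T1→T2→T3 = 4+5+6 = 15; overall finish 15 hours.
Longest path through T4: 15 hours (earliest finish 15, latest finish 15).
Slack of T4 = 9 − 9 = 0 hours.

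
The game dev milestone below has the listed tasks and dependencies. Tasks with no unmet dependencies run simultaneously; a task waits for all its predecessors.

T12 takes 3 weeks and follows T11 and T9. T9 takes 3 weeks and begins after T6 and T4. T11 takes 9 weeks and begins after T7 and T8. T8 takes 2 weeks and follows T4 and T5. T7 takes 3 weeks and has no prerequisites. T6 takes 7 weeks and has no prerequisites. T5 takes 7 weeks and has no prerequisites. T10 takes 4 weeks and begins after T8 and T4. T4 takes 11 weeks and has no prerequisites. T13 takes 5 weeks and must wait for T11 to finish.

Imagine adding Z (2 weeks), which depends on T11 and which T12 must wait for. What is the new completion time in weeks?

Originally the job takes 27 weeks.
With Z inserted, T12 now waits for max(T11, T9, Z).
New critical path: T4→T8→T11→Z→T12 = 11+2+9+2+3 = 27 ⇒ 27 weeks.

27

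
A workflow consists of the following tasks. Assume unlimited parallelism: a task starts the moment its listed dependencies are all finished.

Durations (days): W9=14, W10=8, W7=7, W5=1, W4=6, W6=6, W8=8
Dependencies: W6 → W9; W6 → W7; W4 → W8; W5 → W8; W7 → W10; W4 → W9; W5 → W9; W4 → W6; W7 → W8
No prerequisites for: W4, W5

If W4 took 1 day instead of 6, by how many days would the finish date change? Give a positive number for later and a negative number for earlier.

As given, the longest chain is W4→W6→W7→W8 = 6+6+7+8 = 27, so the finish is 27 days.
W4 lies on that path, so at 1 day the path becomes 22 days.
That remains the longest chain; total 22 days.
Change in finish: 22 − 27 = -5 days.

-5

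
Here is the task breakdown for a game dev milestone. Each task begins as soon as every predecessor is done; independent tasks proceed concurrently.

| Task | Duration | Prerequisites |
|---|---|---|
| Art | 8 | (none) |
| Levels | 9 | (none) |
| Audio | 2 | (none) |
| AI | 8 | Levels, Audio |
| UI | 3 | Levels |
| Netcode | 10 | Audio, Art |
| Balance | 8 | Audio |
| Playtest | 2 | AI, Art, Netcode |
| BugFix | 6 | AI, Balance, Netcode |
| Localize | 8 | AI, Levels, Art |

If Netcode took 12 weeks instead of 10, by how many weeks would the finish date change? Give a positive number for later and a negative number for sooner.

1

As given, the longest chain is Levels→AI→Localize = 9+8+8 = 25, so the finish is 25 weeks.
Netcode is off the critical path — its longest chain is 24 weeks, giving 1 of slack.
Now Art→Netcode→BugFix = 8+12+6 = 26 is longest, so the finish becomes 26 weeks.
Change in finish: 26 − 25 = +1 weeks.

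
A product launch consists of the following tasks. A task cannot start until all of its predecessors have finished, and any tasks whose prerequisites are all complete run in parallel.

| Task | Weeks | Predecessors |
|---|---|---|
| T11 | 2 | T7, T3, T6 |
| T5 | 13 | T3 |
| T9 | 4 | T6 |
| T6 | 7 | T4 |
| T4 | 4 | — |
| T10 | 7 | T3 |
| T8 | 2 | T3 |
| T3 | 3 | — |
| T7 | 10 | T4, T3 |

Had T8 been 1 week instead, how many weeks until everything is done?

Baseline: T3→T5 = 3+13 = 16 → 16 weeks.
The longest path through T8 is only 5 weeks, so T8 has float 11.
No other chain overtakes it, so the finish is 16 weeks.

16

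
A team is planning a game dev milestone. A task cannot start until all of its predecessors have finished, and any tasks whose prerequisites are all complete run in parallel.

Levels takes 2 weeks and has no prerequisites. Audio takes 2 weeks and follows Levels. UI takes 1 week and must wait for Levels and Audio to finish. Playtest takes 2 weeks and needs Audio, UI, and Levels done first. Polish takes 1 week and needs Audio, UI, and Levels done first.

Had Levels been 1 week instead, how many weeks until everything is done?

6

Actual critical path: Levels→Audio→UI→Playtest = 2+2+1+2 = 7 ⇒ 7 weeks.
Levels is on the critical path; changing it to 1 makes that path 6 weeks.
That remains the longest chain; total 6 weeks.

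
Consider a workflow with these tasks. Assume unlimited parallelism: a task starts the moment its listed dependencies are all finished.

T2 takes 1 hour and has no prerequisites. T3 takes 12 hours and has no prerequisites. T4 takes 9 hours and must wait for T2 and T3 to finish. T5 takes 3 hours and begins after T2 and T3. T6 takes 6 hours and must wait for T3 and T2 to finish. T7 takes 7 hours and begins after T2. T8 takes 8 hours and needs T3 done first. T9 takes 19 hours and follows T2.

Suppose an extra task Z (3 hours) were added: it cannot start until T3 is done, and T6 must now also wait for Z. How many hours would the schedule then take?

Originally the schedule takes 21 hours.
With Z inserted, T6 now waits for max(T3, T2, Z).
New critical path: T3→Z→T6 = 12+3+6 = 21 ⇒ 21 hours.

21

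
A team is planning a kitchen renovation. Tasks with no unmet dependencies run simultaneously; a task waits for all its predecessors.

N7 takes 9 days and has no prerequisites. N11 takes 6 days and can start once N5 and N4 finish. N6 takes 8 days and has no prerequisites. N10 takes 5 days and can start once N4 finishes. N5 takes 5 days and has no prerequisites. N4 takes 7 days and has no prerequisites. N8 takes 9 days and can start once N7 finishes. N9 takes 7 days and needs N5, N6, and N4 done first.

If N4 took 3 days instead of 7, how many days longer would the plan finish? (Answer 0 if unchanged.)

0

As given, the longest chain is N7→N8 = 9+9 = 18, so the finish is 18 days.
N4 is off the critical path — its longest chain is 14 days, giving 4 of slack.
That remains the longest chain; total 18 days.
Change in finish: 18 − 18 = +0 days.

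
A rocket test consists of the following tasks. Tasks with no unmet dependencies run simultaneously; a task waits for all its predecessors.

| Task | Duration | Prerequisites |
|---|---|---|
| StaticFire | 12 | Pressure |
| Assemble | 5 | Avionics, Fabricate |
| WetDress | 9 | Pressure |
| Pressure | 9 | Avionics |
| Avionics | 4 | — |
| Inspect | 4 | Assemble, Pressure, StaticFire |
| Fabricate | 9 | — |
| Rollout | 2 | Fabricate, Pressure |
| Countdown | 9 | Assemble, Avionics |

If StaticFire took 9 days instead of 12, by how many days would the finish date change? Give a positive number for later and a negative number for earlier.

Critical path before the change: Avionics→Pressure→StaticFire→Inspect = 4+9+12+4 = 29 giving 29 days.
StaticFire is on the critical path; changing it to 9 makes that path 26 days.
The critical path is still Avionics→Pressure→StaticFire→Inspect; finish is now 26 days.
Change in finish: 26 − 29 = -3 days.

-3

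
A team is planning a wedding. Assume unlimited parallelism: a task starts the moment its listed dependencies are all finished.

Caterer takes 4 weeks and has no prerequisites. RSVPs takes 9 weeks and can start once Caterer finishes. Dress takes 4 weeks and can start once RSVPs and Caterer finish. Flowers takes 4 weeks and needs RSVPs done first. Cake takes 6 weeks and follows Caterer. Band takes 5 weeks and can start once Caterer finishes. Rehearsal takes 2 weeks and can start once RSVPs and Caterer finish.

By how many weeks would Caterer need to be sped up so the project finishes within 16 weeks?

1

Current finish: 17 weeks; target: 16.
Caterer is on every critical path, so each week cut from Caterer cuts the finish by one (this holds down to a finish of 14).
Need 17 − 16 = 1 week off Caterer → Caterer becomes 3 weeks, finish becomes 16.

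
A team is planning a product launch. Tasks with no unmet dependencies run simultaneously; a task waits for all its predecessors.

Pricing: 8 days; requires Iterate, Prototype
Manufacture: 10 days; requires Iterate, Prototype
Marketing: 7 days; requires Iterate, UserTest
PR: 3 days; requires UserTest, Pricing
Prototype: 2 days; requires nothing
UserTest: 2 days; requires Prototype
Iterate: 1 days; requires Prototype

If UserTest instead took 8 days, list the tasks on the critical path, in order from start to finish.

Actual critical path: Prototype→Iterate→Pricing→PR = 2+1+8+3 = 14 ⇒ 14 days.
UserTest is off the critical path — its longest chain is 11 days, giving 3 of slack.
The binding chain switches to Prototype→UserTest→Marketing = 2+8+7 = 17; finish 17 days.

Prototype, UserTest, Marketing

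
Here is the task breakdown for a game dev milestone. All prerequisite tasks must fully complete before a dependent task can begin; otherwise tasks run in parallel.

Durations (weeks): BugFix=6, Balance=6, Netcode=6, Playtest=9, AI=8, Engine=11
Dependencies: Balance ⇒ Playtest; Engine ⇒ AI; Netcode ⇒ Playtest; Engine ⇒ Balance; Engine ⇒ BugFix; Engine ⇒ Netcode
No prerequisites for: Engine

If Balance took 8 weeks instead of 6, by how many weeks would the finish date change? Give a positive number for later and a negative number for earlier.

Critical path before the change: Engine→Balance→Playtest = 11+6+9 = 26 giving 26 weeks.
Balance lies on that path, so at 8 weeks the path becomes 28 weeks.
No other chain overtakes it, so the finish is 28 weeks.
Change in finish: 28 − 26 = +2 weeks.

2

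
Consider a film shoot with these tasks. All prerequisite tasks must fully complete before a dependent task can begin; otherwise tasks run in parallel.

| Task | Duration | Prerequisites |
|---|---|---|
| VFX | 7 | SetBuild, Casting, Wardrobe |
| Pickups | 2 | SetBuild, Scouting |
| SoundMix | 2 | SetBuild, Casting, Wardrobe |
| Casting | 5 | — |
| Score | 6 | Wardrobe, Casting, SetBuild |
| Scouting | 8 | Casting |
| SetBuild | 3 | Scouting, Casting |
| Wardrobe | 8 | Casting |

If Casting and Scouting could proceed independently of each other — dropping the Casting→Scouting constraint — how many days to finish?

Original critical path: Casting→Scouting→SetBuild→VFX = 5+8+3+7 = 23 ⇒ 23 days.
Without Casting→Scouting, Scouting's earliest start moves from 5 to 0.
New critical path: Casting→Wardrobe→VFX = 5+8+7 = 20 ⇒ 20 days.

20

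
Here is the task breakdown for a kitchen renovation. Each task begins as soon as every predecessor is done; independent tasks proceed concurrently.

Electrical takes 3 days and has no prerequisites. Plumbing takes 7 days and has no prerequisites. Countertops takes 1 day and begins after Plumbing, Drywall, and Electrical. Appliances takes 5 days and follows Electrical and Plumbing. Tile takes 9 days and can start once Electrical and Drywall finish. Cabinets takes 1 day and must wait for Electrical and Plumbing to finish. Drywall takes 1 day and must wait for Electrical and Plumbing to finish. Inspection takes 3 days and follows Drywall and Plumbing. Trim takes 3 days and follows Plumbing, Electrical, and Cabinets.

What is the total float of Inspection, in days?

6

Critical path: Plumbing→Drywall→Tile = 7+1+9 = 17, so the finish is 17 days.
Inspection finishes as early as 11 and must finish by 17.
Slack of Inspection = 14 − 8 = 6 days.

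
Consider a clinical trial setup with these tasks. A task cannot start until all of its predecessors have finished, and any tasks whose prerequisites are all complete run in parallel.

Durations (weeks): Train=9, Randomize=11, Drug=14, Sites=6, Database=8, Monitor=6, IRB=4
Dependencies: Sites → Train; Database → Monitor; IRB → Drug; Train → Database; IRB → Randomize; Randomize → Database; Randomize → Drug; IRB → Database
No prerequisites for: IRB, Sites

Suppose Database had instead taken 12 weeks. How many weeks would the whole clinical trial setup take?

33

Actual critical path: IRB→Randomize→Database→Monitor = 4+11+8+6 = 29 ⇒ 29 weeks.
Since Database is critical, the +4 change carries straight to that chain (now 33 weeks).
That remains the longest chain; total 33 weeks.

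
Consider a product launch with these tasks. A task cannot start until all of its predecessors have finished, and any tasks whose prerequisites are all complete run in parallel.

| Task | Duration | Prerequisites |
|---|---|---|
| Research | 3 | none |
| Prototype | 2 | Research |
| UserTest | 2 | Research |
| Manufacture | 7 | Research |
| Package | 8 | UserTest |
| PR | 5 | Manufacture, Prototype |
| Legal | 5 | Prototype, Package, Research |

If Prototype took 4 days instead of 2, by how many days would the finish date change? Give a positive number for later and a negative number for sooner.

0

Baseline: Research→UserTest→Package→Legal = 3+2+8+5 = 18 → 18 days.
Prototype has 8 days of float (longest path through it is 10).
That remains the longest chain; total 18 days.
Change in finish: 18 − 18 = +0 days.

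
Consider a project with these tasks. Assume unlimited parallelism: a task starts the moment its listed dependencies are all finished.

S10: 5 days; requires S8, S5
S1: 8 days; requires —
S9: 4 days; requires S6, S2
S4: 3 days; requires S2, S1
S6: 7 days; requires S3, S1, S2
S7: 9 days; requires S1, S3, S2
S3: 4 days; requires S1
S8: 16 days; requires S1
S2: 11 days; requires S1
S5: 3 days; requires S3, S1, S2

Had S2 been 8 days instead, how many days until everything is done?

Actual critical path: S1→S2→S6→S9 = 8+11+7+4 = 30 ⇒ 30 days.
S2 lies on that path, so at 8 days the path becomes 27 days.
New critical path: S1→S8→S10 = 8+16+5 = 29 ⇒ 29 days.

29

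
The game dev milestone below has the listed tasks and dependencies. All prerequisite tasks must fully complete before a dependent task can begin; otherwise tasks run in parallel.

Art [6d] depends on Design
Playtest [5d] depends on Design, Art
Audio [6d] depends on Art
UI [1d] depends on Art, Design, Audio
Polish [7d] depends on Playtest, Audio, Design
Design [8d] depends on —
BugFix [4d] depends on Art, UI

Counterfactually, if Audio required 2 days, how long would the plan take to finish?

Critical path before the change: Design→Art→Audio→Polish = 8+6+6+7 = 27 giving 27 days.
Audio lies on that path, so at 2 days the path becomes 23 days.
New critical path: Design→Art→Playtest→Polish = 8+6+5+7 = 26 ⇒ 26 days.

26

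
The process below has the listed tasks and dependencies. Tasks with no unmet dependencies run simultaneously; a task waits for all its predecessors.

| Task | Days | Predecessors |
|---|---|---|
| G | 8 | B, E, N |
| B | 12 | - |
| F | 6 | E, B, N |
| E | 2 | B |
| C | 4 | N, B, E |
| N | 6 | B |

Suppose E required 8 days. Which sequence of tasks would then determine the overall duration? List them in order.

The binding path is B→N→G = 12+6+8 = 26; finish at 26 days.
The longest path through E is only 22 days, so E has float 4.
The binding chain switches to B→E→G = 12+8+8 = 28; finish 28 days.

B, E, G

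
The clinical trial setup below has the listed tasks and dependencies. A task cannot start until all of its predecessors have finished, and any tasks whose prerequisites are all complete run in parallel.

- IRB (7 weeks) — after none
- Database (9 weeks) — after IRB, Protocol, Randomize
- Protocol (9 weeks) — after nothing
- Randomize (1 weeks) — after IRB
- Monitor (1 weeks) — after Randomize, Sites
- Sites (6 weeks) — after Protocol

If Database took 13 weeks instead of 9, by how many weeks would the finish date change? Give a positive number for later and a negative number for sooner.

Critical path before the change: Protocol→Database = 9+9 = 18 giving 18 weeks.
Database is on the critical path; changing it to 13 makes that path 22 weeks.
The critical path is still Protocol→Database; finish is now 22 weeks.
Change in finish: 22 − 18 = +4 weeks.

4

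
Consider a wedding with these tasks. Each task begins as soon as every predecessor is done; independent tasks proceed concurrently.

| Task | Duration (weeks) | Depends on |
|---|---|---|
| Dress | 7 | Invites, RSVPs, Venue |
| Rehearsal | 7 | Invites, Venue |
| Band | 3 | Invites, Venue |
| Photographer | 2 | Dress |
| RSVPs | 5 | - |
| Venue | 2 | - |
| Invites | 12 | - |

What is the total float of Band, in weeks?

6

The longest chain is Invites→Dress→Photographer = 12+7+2 = 21; overall finish 21 weeks.
The longest chain containing Band totals 15 weeks.
Float = 21 − 15 = 6.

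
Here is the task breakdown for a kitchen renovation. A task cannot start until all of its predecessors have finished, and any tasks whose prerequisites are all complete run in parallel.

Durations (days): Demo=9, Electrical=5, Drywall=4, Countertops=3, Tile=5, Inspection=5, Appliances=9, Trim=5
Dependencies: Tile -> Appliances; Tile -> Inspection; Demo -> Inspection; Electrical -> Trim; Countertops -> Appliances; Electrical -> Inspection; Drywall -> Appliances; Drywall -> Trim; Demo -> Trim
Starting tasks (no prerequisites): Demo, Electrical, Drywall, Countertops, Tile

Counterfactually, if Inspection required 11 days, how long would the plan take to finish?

20

Critical path before the change: Demo→Inspection = 9+5 = 14 giving 14 days.
Since Inspection is critical, the +6 change carries straight to that chain (now 20 days).
The critical path is still Demo→Inspection; finish is now 20 days.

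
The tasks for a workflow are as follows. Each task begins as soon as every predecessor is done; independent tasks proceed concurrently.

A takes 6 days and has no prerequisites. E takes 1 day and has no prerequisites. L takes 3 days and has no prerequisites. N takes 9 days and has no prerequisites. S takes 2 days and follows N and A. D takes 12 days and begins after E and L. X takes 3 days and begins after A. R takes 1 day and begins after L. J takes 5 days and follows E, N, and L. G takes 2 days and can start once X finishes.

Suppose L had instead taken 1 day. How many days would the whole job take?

14

As given, the longest chain is L→D = 3+12 = 15, so the finish is 15 days.
Since L is critical, the -2 change carries straight to that chain (now 13 days).
The binding chain switches to N→J = 9+5 = 14; finish 14 days.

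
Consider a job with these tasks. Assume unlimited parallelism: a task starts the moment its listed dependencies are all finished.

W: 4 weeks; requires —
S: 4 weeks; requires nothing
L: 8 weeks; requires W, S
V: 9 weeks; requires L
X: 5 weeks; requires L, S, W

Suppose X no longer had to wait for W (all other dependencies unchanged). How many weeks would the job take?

21

Before: longest chain W→L→V = 4+8+9 = 21, finish 21.
Dropping W→X doesn't change X's earliest start (12); another predecessor still binds.
New critical path: W→L→V = 4+8+9 = 21 ⇒ 21 weeks.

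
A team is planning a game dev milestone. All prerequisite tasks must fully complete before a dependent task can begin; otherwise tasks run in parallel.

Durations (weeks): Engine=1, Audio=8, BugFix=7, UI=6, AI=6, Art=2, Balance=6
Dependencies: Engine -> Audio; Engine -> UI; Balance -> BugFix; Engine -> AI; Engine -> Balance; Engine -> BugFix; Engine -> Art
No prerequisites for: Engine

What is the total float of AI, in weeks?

7

Engine→Balance→BugFix = 1+6+7 = 14 sets the makespan at 14 weeks.
The longest chain containing AI totals 7 weeks.
So AI can slip 14 − 7 = 7 weeks.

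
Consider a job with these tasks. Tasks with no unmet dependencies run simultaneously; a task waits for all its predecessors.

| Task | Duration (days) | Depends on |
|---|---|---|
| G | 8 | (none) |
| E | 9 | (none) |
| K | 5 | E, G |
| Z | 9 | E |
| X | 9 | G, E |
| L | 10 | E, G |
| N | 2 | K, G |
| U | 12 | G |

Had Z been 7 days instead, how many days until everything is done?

As given, the longest chain is G→U = 8+12 = 20, so the finish is 20 days.
Z is off the critical path — its longest chain is 18 days, giving 2 of slack.
The critical path is still G→U; finish is now 20 days.

20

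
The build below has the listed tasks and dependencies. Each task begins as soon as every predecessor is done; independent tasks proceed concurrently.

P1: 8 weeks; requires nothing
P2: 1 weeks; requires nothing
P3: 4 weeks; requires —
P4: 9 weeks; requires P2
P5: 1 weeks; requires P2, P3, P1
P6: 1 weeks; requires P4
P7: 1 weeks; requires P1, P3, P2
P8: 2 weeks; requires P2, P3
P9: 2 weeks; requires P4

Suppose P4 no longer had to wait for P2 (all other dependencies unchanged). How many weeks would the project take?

11

Original critical path: P2→P4→P9 = 1+9+2 = 12 ⇒ 12 weeks.
Without P2→P4, P4's earliest start moves from 1 to 0.
The longest chain is now P4→P9 = 9+2 = 11, so the project takes 11 weeks.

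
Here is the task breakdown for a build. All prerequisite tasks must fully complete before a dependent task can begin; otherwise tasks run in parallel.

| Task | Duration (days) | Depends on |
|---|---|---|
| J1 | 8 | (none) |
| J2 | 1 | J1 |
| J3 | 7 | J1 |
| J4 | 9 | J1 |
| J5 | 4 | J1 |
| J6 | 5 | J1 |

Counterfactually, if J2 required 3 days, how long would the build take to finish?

Critical path before the change: J1→J4 = 8+9 = 17 giving 17 days.
J2 is off the critical path — its longest chain is 9 days, giving 8 of slack.
The critical path is still J1→J4; finish is now 17 days.

17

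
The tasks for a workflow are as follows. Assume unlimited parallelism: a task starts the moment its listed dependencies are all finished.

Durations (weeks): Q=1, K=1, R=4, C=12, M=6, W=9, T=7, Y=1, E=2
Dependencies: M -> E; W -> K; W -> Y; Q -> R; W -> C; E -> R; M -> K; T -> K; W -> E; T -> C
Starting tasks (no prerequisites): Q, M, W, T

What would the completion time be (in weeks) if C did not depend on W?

19

Original critical path: W→C = 9+12 = 21 ⇒ 21 weeks.
Without W→C, C's earliest start moves from 9 to 7.
The longest chain is now T→C = 7+12 = 19, so the job takes 19 weeks.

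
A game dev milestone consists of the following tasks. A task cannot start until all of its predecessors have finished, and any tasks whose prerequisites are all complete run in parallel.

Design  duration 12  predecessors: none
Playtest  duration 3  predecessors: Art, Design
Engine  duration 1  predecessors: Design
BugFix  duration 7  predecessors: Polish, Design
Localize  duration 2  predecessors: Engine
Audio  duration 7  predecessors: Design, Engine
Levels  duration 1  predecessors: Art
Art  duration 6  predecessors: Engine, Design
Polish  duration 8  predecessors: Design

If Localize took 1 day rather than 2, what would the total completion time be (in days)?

Critical path before the change: Design→Polish→BugFix = 12+8+7 = 27 giving 27 days.
Localize is off the critical path — its longest chain is 15 days, giving 12 of slack.
The critical path is still Design→Polish→BugFix; finish is now 27 days.

27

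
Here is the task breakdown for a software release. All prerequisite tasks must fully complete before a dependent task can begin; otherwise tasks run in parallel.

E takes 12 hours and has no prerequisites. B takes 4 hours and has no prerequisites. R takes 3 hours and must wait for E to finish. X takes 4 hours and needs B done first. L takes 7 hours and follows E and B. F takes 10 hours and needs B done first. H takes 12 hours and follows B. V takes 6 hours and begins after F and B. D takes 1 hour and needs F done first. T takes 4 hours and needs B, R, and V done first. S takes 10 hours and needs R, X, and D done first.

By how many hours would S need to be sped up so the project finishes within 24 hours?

1

Current finish: 25 hours; target: 24.
S is on every critical path, so each hour cut from S cuts the finish by one (this holds down to a finish of 24).
Need 25 − 24 = 1 hour off S → S becomes 9 hours, finish becomes 24.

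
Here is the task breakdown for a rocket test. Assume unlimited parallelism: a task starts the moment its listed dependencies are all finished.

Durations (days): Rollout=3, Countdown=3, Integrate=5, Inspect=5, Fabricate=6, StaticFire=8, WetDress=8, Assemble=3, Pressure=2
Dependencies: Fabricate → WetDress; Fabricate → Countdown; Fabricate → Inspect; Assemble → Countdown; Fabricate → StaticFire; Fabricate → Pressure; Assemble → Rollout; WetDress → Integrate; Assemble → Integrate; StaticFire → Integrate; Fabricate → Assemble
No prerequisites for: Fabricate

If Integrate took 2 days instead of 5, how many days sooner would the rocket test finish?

Actual critical path: Fabricate→WetDress→Integrate = 6+8+5 = 19 ⇒ 19 days.
Since Integrate is critical, the -3 change carries straight to that chain (now 16 days).
That remains the longest chain; total 16 days.
Change in finish: 16 − 19 = -3 days.

3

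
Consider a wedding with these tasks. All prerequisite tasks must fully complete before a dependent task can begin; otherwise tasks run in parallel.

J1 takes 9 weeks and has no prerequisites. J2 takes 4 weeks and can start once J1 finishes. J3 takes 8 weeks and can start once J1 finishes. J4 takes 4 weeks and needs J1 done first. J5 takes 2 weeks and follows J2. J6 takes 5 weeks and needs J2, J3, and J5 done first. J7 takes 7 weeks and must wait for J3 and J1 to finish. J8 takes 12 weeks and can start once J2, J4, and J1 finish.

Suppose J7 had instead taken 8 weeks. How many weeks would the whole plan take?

Actual critical path: J1→J2→J8 = 9+4+12 = 25 ⇒ 25 weeks.
J7 has 1 week of float (longest path through it is 24).
No other chain overtakes it, so the finish is 25 weeks.

25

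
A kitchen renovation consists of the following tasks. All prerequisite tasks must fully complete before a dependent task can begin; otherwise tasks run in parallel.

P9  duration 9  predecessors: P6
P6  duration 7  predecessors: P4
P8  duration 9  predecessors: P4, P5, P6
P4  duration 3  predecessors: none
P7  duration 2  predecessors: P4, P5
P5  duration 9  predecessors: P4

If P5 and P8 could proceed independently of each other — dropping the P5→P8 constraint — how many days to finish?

19

Before: longest chain P4→P5→P8 = 3+9+9 = 21, finish 21.
Without P5→P8, P8's earliest start moves from 12 to 10.
After: P4→P6→P8 = 3+7+9 = 19 → 19 days.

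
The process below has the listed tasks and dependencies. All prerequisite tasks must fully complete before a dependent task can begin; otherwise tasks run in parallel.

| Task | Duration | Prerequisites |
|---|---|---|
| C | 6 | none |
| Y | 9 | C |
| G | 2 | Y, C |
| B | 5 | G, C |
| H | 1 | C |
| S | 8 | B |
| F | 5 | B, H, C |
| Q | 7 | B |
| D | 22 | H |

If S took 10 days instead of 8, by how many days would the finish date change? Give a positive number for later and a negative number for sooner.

As given, the longest chain is C→Y→G→B→S = 6+9+2+5+8 = 30, so the finish is 30 days.
S lies on that path, so at 10 days the path becomes 32 days.
The critical path is still C→Y→G→B→S; finish is now 32 days.
Change in finish: 32 − 30 = +2 days.

2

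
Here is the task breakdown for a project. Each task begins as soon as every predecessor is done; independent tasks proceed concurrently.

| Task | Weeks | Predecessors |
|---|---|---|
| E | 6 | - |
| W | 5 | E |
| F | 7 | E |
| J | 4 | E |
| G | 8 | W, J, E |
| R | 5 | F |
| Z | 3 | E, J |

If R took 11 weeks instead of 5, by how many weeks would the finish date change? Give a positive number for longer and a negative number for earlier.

5

The binding path is E→W→G = 6+5+8 = 19; finish at 19 weeks.
R has 1 week of float (longest path through it is 18).
The binding chain switches to E→F→R = 6+7+11 = 24; finish 24 weeks.
Change in finish: 24 − 19 = +5 weeks.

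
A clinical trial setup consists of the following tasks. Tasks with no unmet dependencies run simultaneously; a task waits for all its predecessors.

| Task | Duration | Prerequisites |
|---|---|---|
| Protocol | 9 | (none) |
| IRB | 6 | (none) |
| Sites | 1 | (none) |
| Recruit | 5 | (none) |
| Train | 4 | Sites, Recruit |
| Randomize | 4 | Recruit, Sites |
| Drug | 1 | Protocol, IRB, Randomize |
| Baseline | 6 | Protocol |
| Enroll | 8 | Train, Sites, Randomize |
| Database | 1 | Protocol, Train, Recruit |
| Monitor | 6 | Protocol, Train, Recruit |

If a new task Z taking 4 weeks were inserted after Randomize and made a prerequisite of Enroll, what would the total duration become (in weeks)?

Originally the job takes 17 weeks.
With Z inserted, Enroll now waits for max(Train, Sites, Randomize, Z).
New critical path: Recruit→Randomize→Z→Enroll = 5+4+4+8 = 21 ⇒ 21 weeks.

21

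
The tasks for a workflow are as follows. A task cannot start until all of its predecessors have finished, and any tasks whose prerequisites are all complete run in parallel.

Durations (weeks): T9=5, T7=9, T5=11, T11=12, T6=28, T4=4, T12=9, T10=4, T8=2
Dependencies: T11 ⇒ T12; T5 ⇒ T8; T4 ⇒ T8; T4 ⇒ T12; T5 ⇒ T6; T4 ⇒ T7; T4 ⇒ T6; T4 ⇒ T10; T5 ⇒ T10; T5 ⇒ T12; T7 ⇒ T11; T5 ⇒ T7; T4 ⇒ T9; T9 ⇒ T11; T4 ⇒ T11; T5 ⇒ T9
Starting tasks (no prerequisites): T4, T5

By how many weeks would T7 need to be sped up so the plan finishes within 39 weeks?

Current finish: 41 weeks; target: 39.
T7 is on every critical path, so each week cut from T7 cuts the finish by one (this holds down to a finish of 39).
Need 41 − 39 = 2 weeks off T7 → T7 becomes 7 weeks, finish becomes 39.

2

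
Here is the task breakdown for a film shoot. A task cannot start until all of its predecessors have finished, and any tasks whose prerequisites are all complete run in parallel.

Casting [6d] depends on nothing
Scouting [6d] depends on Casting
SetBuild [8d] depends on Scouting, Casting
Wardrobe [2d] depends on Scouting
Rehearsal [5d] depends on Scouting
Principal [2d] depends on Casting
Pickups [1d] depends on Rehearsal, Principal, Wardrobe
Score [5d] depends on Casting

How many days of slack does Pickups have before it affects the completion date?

2

The longest chain is Casting→Scouting→SetBuild = 6+6+8 = 20; overall finish 20 days.
Longest path through Pickups: 18 days (earliest finish 18, latest finish 20).
So Pickups can slip 20 − 18 = 2 days.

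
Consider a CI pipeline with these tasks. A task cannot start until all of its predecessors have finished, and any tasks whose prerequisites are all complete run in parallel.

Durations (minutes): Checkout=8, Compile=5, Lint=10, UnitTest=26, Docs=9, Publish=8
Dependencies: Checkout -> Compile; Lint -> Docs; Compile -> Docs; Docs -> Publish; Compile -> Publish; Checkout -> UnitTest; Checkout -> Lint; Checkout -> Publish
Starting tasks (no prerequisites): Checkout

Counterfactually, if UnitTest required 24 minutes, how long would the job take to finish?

Actual critical path: Checkout→Lint→Docs→Publish = 8+10+9+8 = 35 ⇒ 35 minutes.
UnitTest has 1 minute of float (longest path through it is 34).
No other chain overtakes it, so the finish is 35 minutes.

35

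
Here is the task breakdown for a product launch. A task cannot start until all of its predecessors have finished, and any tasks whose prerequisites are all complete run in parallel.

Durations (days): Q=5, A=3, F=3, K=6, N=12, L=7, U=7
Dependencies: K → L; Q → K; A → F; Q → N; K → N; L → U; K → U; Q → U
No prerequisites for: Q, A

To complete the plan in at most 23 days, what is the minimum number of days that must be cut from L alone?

Current finish: 25 days; target: 23.
L is on every critical path, so each day cut from L cuts the finish by one (this holds down to a finish of 23).
Need 25 − 23 = 2 days off L → L becomes 5 days, finish becomes 23.

2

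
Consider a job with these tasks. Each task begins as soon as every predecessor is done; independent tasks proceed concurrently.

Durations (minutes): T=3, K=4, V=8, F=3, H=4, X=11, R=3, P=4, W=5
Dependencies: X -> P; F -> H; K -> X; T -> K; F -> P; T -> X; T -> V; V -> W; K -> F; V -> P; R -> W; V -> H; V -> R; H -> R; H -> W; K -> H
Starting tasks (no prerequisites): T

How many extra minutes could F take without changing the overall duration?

Critical path: T→V→H→R→W = 3+8+4+3+5 = 23, so the finish is 23 minutes.
The longest chain containing F totals 22 minutes.
So F can slip 11 − 10 = 1 minute.

1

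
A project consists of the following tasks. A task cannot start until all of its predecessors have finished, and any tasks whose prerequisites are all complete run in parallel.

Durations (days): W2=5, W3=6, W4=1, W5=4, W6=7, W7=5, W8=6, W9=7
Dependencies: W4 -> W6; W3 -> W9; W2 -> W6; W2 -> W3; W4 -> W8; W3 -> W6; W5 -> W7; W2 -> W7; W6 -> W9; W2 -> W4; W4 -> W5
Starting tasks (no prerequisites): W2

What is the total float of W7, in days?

Critical path: W2→W3→W6→W9 = 5+6+7+7 = 25, so the finish is 25 days.
The longest chain containing W7 totals 15 days.
So W7 can slip 25 − 15 = 10 days.

10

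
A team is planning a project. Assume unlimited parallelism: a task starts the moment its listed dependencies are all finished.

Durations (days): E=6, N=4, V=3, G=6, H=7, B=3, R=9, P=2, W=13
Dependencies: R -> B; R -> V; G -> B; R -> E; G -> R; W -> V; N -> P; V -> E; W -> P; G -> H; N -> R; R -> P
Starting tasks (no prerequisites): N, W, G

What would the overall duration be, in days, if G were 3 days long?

22

As given, the longest chain is G→R→V→E = 6+9+3+6 = 24, so the finish is 24 days.
Since G is critical, the -3 change carries straight to that chain (now 21 days).
New critical path: N→R→V→E = 4+9+3+6 = 22 ⇒ 22 days.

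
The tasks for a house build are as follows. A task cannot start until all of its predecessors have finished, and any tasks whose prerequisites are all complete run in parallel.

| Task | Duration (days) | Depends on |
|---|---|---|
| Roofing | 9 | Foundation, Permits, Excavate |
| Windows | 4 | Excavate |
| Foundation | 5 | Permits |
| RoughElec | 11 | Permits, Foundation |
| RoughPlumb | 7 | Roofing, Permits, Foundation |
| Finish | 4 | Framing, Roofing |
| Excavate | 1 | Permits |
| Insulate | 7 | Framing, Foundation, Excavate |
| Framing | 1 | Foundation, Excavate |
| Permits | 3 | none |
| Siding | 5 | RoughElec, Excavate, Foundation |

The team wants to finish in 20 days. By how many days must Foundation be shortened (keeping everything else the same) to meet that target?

4

Current finish: 24 days; target: 20.
Foundation is on every critical path, so each day cut from Foundation cuts the finish by one (this holds down to a finish of 20).
Need 24 − 20 = 4 days off Foundation → Foundation becomes 1 day, finish becomes 20.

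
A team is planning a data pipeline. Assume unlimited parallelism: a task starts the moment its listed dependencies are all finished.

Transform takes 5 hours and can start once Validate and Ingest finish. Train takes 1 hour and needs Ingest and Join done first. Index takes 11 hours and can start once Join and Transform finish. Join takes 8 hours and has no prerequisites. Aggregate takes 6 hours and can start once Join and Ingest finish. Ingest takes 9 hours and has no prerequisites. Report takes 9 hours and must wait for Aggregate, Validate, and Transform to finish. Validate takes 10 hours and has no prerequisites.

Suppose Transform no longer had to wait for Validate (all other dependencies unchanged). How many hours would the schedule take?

Original critical path: Validate→Transform→Index = 10+5+11 = 26 ⇒ 26 hours.
Without Validate→Transform, Transform's earliest start moves from 10 to 9.
New critical path: Ingest→Transform→Index = 9+5+11 = 25 ⇒ 25 hours.

25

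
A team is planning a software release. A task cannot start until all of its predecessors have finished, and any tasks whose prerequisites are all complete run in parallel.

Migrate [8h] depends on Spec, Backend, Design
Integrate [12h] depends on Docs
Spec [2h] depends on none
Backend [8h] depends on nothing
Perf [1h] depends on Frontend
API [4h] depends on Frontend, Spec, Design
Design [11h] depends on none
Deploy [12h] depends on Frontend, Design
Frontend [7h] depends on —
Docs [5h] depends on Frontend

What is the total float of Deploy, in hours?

The longest chain is Frontend→Docs→Integrate = 7+5+12 = 24; overall finish 24 hours.
The longest chain containing Deploy totals 23 hours.
Float = 24 − 23 = 1.

1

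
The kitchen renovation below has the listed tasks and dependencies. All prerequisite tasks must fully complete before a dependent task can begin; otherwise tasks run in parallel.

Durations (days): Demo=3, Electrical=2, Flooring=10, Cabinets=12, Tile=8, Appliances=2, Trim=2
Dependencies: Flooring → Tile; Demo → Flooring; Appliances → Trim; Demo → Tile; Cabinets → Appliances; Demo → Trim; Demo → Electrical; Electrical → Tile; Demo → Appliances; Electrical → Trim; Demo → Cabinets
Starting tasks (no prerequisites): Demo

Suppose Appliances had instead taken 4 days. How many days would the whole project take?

As given, the longest chain is Demo→Flooring→Tile = 3+10+8 = 21, so the finish is 21 days.
The longest path through Appliances is only 19 days, so Appliances has float 2.
That remains the longest chain; total 21 days.

21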